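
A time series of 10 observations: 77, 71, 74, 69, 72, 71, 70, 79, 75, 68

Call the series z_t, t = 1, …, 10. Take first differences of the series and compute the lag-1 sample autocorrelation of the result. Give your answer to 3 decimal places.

First differences Δz: -6, 3, -5, 3, -1, -1, 9, -4, -7
Mean of differences = -1.0000
Numerator Σ(Δz_t−Δz̄)(Δz_{t+1}−Δz̄) = -64.0000
Denominator Σ(Δz_t−Δz̄)² = 218.0000
r_1(Δz) = -64.0000 / 218.0000 = -0.294

-0.294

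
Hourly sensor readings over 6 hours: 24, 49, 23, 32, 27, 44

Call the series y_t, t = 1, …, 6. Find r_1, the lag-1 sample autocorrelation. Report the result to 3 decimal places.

Mean ȳ = (24 + 49 + 23 + 32 + 27 + 44)/6 = 33.1667
Deviations from mean: -9.1667, 15.8333, -10.1667, -1.1667, -6.1667, 10.8333
Σ(y_t−ȳ)(y_{t+1}−ȳ) = (-145.1389) + (-160.9722) + (11.8611) + (7.1944) + (-66.8056) = -353.8611
Denominator Σ(y_t−ȳ)² = 594.8333
r_1 = -353.8611 / 594.8333 = -0.595

-0.595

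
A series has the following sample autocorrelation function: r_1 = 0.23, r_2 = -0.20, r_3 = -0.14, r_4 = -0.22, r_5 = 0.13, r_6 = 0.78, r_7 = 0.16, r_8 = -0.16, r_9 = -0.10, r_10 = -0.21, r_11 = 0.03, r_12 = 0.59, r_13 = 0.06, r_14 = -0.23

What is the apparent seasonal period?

6

The largest autocorrelation is r_6 = 0.78, with a weaker echo at lag 12 (0.59); the remaining lags stay at or below 0.23.
The dominant spike at lag 6 indicates a seasonal period of 6.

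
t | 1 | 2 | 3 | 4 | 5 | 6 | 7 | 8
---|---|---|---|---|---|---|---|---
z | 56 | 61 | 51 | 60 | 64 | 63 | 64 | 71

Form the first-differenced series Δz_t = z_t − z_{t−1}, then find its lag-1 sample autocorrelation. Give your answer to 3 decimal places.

-0.469

First differences Δz: 5, -10, 9, 4, -1, 1, 7
Mean of differences = 2.1429
Numerator Σ(Δz_t−Δz̄)(Δz_{t+1}−Δz̄) = -113.0204
Denominator Σ(Δz_t−Δz̄)² = 240.8571
r_1(Δz) = -113.0204 / 240.8571 = -0.469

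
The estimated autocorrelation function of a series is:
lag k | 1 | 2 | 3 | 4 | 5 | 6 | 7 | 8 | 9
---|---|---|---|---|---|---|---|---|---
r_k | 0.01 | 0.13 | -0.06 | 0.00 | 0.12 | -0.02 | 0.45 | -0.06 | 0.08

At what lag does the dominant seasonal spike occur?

7

The largest autocorrelation is r_7 = 0.45; the remaining lags stay at or below 0.13.
The dominant spike at lag 7 indicates a seasonal period of 7.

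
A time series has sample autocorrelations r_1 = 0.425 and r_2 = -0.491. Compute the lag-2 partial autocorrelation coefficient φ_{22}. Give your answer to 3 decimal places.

-0.820

φ_{22} = (r_2 − r_1²) / (1 − r_1²)
r_1² = (0.425)² = 0.180625
Numerator = -0.491 − 0.1806 = -0.6716; denominator = 1 − 0.1806 = 0.8194
φ_{22} = -0.6716 / 0.8194 = -0.820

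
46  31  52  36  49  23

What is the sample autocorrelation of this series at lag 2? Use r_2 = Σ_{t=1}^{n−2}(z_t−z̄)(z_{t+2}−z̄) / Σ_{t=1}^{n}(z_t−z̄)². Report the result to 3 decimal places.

0.445

Mean z̄ = (46 + 31 + 52 + 36 + 49 + 23)/6 = 39.5000
Deviations from mean: 6.5000, -8.5000, 12.5000, -3.5000, 9.5000, -16.5000
Numerator Σ_{t=1}^{4}(z_t−z̄)(z_{t+2}−z̄) = 287.5000
Denominator Σ(z_t−z̄)² = 645.5000
r_2 = 287.5000 / 645.5000 = 0.445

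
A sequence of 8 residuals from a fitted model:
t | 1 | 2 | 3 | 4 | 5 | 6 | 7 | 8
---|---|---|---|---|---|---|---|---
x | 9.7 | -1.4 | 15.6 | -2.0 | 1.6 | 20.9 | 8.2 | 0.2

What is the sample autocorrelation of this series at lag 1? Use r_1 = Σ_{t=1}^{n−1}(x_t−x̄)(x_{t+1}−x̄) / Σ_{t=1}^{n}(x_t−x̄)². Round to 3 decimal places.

-0.379

Mean x̄ = (9.7 − 1.4 + 15.6 − 2.0 + 1.6 + 20.9 + 8.2 + 0.2)/8 = 6.6000
Deviations from mean: 3.1000, -8.0000, 9.0000, -8.6000, -5.0000, 14.3000, 1.6000, -6.4000
Numerator Σ_{t=1}^{7}(x_t−x̄)(x_{t+1}−x̄) = -190.0600
Denominator Σ(x_t−x̄)² = 501.5800
r_1 = -190.0600 / 501.5800 = -0.379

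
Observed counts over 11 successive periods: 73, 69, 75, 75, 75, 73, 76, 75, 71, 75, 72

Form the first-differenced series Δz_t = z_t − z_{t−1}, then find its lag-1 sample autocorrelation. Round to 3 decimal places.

First differences Δz: -4, 6, 0, 0, -2, 3, -1, -4, 4, -3
Mean of differences = -0.1000
Numerator Σ(Δz_t−Δz̄)(Δz_{t+1}−Δz̄) = -56.4100
Denominator Σ(Δz_t−Δz̄)² = 106.9000
r_1(Δz) = -56.4100 / 106.9000 = -0.528

-0.528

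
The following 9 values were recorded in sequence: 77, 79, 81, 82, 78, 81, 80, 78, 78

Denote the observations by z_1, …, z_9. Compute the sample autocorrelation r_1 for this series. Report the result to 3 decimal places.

Mean z̄ = (77 + 79 + 81 + 82 + 78 + 81 + 80 + 78 + 78)/9 = 79.3333
Numerator Σ_{t=1}^{8}(z_t−z̄)(z_{t+1}−z̄) = 0.8889
Denominator Σ(z_t−z̄)² = 24.0000
r_1 = 0.8889 / 24.0000 = 0.037

0.037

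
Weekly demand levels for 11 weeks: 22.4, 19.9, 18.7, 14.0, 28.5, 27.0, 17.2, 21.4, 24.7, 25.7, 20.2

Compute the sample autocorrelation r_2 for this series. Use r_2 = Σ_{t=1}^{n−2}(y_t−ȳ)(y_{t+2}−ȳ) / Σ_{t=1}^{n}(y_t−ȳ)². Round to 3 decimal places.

-0.520

Mean ȳ = (22.4 + 19.9 + 18.7 + 14.0 + 28.5 + 27.0 + 17.2 + 21.4 + 24.7 + 25.7 + 20.2)/11 = 21.7909
Numerator Σ_{t=1}^{9}(y_t−ȳ)(y_{t+2}−ȳ) = -100.8202
Denominator Σ(y_t−ȳ)² = 193.8491
r_2 = -100.8202 / 193.8491 = -0.520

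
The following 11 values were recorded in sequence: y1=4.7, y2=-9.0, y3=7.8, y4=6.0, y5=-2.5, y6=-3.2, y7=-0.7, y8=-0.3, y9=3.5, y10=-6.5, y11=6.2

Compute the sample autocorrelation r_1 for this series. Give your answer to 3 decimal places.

-0.430

Mean ȳ = (4.7 − 9.0 + 7.8 + 6.0 − 2.5 − 3.2 − 0.7 − 0.3 + 3.5 − 6.5 + 6.2)/11 = 0.5455
Numerator Σ_{t=1}^{10}(y_t−ȳ)(y_{t+1}−ȳ) = -131.9748
Denominator Σ(y_t−ȳ)² = 306.6673
r_1 = -131.9748 / 306.6673 = -0.430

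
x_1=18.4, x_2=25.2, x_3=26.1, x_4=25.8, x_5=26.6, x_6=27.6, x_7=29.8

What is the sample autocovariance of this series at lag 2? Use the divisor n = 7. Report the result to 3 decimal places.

0.192

Mean x̄ = (18.4 + 25.2 + 26.1 + 25.8 + 26.6 + 27.6 + 29.8)/7 = 25.6429
Σ_{t=1}^{5}(x_t−x̄)(x_{t+2}−x̄) = 1.3435
γ_2 = 1.3435 / 7 = 0.192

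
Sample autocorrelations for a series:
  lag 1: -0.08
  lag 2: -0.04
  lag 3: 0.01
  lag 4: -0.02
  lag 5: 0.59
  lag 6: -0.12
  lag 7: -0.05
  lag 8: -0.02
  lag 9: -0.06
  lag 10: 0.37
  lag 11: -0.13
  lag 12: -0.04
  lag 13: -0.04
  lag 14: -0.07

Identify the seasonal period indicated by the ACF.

5

The largest autocorrelation is r_5 = 0.59, with a weaker echo at lag 10 (0.37); the remaining lags stay at or below 0.01.
The dominant spike at lag 5 indicates a seasonal period of 5.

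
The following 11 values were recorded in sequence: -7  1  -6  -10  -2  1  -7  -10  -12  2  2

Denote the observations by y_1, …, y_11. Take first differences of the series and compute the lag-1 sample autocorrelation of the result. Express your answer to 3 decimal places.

-0.128

First differences Δy: 8, -7, -4, 8, 3, -8, -3, -2, 14, 0
Mean of differences = 0.9000
Numerator Σ(Δy_t−Δȳ)(Δy_{t+1}−Δȳ) = -59.7100
Denominator Σ(Δy_t−Δȳ)² = 466.9000
r_1(Δy) = -59.7100 / 466.9000 = -0.128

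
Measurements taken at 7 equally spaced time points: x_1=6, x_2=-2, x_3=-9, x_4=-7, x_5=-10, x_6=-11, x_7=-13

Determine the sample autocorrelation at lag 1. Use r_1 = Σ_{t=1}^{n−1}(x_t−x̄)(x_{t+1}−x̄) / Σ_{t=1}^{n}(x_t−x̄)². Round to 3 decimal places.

Mean x̄ = (6 − 2 − 9 − 7 − 10 − 11 − 13)/7 = -6.5714
Deviations from mean: 12.5714, 4.5714, -2.4286, -0.4286, -3.4286, -4.4286, -6.4286
Numerator Σ_{t=1}^{6}(x_t−x̄)(x_{t+1}−x̄) = 92.5306
Denominator Σ(x_t−x̄)² = 257.7143
r_1 = 92.5306 / 257.7143 = 0.359

0.359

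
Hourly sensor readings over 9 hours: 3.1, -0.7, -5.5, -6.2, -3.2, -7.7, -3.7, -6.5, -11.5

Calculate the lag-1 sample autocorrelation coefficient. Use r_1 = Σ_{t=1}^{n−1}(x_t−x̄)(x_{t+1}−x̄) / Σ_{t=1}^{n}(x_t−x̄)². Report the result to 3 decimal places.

0.211

Mean x̄ = (3.1 − 0.7 − 5.5 − 6.2 − 3.2 − 7.7 − 3.7 − 6.5 − 11.5)/9 = -4.6556
Numerator Σ_{t=1}^{8}(x_t−x̄)(x_{t+1}−x̄) = 29.9147
Denominator Σ(x_t−x̄)² = 141.4422
r_1 = 29.9147 / 141.4422 = 0.211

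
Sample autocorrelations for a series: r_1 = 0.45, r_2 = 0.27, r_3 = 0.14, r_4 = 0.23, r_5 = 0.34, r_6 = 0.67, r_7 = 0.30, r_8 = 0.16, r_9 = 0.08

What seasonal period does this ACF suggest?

6

The largest autocorrelation is r_6 = 0.67; the remaining lags stay at or below 0.45. The elevated value at lag 1 (0.45), dropping to 0.27 at lag 2, reflects decaying short-term dependence rather than seasonality.
The dominant spike at lag 6 indicates a seasonal period of 6.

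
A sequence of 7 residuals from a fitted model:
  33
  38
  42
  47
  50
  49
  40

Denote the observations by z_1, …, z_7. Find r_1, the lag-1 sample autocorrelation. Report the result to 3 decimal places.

Mean z̄ = (33 + 38 + 42 + 47 + 50 + 49 + 40)/7 = 42.7143
Deviations from mean: -9.7143, -4.7143, -0.7143, 4.2857, 7.2857, 6.2857, -2.7143
Σ(z_t−z̄)(z_{t+1}−z̄) = (45.7959) + (3.3673) + (-3.0612) + (31.2245) + (45.7959) + (-17.0612) = 106.0612
Denominator Σ(z_t−z̄)² = 235.4286
r_1 = 106.0612 / 235.4286 = 0.451

0.451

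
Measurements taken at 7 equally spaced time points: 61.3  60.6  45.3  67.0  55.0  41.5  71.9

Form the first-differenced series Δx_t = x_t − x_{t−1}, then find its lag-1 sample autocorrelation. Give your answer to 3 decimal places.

-0.413

First differences Δx: -0.7, -15.3, 21.7, -12.0, -13.5, 30.4
Mean of differences = 1.7667
Numerator Σ(Δx_t−Δx̄)(Δx_{t+1}−Δx̄) = -799.4778
Denominator Σ(Δx_t−Δx̄)² = 1937.1533
r_1(Δx) = -799.4778 / 1937.1533 = -0.413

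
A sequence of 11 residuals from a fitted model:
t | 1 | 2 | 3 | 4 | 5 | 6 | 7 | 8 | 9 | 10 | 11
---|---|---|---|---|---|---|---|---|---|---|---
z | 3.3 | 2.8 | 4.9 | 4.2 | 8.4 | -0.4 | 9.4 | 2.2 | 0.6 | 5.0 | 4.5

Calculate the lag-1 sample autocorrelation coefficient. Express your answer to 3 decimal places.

-0.564

Mean z̄ = (3.3 + 2.8 + 4.9 + 4.2 + 8.4 − 0.4 + 9.4 + 2.2 + 0.6 + 5.0 + 4.5)/11 = 4.0818
Numerator Σ_{t=1}^{10}(z_t−z̄)(z_{t+1}−z̄) = -48.8967
Denominator Σ(z_t−z̄)² = 86.6364
r_1 = -48.8967 / 86.6364 = -0.564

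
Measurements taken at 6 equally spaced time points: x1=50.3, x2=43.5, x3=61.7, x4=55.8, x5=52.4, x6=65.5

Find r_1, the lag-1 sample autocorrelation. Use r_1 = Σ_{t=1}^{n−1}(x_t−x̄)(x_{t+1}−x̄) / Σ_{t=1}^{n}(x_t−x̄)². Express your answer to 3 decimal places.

-0.151

Mean x̄ = (50.3 + 43.5 + 61.7 + 55.8 + 52.4 + 65.5)/6 = 54.8667
Deviations from mean: -4.5667, -11.3667, 6.8333, 0.9333, -2.4667, 10.6333
Σ(x_t−x̄)(x_{t+1}−x̄) = (51.9078) + (-77.6722) + (6.3778) + (-2.3022) + (-26.2289) = -47.9178
Denominator Σ(x_t−x̄)² = 316.7733
r_1 = -47.9178 / 316.7733 = -0.151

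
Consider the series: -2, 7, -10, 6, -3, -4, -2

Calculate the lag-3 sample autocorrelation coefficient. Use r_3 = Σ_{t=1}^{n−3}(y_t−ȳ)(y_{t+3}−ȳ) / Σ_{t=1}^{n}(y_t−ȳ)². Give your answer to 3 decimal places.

-0.010

Mean ȳ = (-2 + 7 − 10 + 6 − 3 − 4 − 2)/7 = -1.1429
Numerator Σ_{t=1}^{4}(y_t−ȳ)(y_{t+3}−ȳ) = -2.0612
Denominator Σ(y_t−ȳ)² = 208.8571
r_3 = -2.0612 / 208.8571 = -0.010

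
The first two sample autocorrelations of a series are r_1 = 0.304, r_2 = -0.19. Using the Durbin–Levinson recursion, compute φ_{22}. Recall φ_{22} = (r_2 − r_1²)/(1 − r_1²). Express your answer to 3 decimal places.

φ_{22} = (r_2 − r_1²) / (1 − r_1²)
r_1² = (0.304)² = 0.092416
Numerator = -0.19 − 0.0924 = -0.2824; denominator = 1 − 0.0924 = 0.9076
φ_{22} = -0.2824 / 0.9076 = -0.311

-0.311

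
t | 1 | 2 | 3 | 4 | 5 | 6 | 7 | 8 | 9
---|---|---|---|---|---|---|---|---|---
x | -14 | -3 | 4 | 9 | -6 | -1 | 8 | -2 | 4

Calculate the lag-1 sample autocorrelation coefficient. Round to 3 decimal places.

-0.031

Mean x̄ = (-14 − 3 + 4 + 9 − 6 − 1 + 8 − 2 + 4)/9 = -0.1111
Numerator Σ_{t=1}^{8}(x_t−x̄)(x_{t+1}−x̄) = -13.0123
Denominator Σ(x_t−x̄)² = 422.8889
r_1 = -13.0123 / 422.8889 = -0.031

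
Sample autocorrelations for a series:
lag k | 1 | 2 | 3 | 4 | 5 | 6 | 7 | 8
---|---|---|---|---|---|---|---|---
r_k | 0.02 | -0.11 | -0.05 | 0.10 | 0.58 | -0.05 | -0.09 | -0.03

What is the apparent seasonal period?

5

The largest autocorrelation is r_5 = 0.58; the remaining lags stay at or below 0.10.
The dominant spike at lag 5 indicates a seasonal period of 5.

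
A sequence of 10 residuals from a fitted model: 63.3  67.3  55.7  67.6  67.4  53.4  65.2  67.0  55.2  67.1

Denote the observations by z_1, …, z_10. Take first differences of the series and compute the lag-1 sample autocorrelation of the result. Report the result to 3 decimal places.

First differences Δz: 4.0, -11.6, 11.9, -0.2, -14.0, 11.8, 1.8, -11.8, 11.9
Mean of differences = 0.4222
Numerator Σ(Δz_t−Δz̄)(Δz_{t+1}−Δz̄) = -484.7094
Denominator Σ(Δz_t−Δz̄)² = 909.9356
r_1(Δz) = -484.7094 / 909.9356 = -0.533

-0.533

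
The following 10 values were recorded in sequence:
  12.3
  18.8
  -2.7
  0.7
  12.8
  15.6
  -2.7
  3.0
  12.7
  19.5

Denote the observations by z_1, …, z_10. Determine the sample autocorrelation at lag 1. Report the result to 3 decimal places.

0.027

Mean z̄ = (12.3 + 18.8 − 2.7 + 0.7 + 12.8 + 15.6 − 2.7 + 3.0 + 12.7 + 19.5)/10 = 9.0000
Numerator Σ_{t=1}^{9}(z_t−z̄)(z_{t+1}−z̄) = 17.9600
Denominator Σ(z_t−z̄)² = 667.5400
r_1 = 17.9600 / 667.5400 = 0.027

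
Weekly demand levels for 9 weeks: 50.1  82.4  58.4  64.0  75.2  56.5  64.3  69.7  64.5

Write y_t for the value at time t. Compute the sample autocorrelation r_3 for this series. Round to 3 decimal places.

Mean ȳ = (50.1 + 82.4 + 58.4 + 64.0 + 75.2 + 56.5 + 64.3 + 69.7 + 64.5)/9 = 65.0111
Numerator Σ_{t=1}^{6}(y_t−ȳ)(y_{t+3}−ȳ) = 301.3619
Denominator Σ(y_t−ȳ)² = 768.4489
r_3 = 301.3619 / 768.4489 = 0.392

0.392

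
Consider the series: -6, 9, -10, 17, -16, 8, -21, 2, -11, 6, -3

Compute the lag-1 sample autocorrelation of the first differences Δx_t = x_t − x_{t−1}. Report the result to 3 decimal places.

First differences Δx: 15, -19, 27, -33, 24, -29, 23, -13, 17, -9
Mean of differences = 0.3000
Numerator Σ(Δx_t−Δx̄)(Δx_{t+1}−Δx̄) = -4516.1900
Denominator Σ(Δx_t−Δx̄)² = 4888.1000
r_1(Δx) = -4516.1900 / 4888.1000 = -0.924

-0.924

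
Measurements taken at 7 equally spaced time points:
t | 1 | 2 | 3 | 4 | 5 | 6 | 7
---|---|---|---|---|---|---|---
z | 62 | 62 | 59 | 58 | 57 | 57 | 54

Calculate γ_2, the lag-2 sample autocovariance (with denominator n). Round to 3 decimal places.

0.948

Mean z̄ = (62 + 62 + 59 + 58 + 57 + 57 + 54)/7 = 58.4286
Deviations: 3.5714, 3.5714, 0.5714, -0.4286, -1.4286, -1.4286, -4.4286
Σ_{t=1}^{5}(z_t−z̄)(z_{t+2}−z̄) = 6.6327
γ_2 = 6.6327 / 7 = 0.948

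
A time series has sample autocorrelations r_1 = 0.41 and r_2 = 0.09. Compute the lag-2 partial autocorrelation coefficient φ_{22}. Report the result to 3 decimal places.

-0.094

φ_{22} = (r_2 − r_1²) / (1 − r_1²)
r_1² = (0.41)² = 0.1681
Numerator = 0.09 − 0.1681 = -0.0781; denominator = 1 − 0.1681 = 0.8319
φ_{22} = -0.0781 / 0.8319 = -0.094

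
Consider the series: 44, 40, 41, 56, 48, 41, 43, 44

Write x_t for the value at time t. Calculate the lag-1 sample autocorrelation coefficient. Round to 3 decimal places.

Mean x̄ = (44 + 40 + 41 + 56 + 48 + 41 + 43 + 44)/8 = 44.6250
Deviations from mean: -0.6250, -4.6250, -3.6250, 11.3750, 3.3750, -3.6250, -1.6250, -0.6250
Σ(x_t−x̄)(x_{t+1}−x̄) = (2.8906) + (16.7656) + (-41.2344) + (38.3906) + (-12.2344) + (5.8906) + (1.0156) = 11.4844
Denominator Σ(x_t−x̄)² = 191.8750
r_1 = 11.4844 / 191.8750 = 0.060

0.060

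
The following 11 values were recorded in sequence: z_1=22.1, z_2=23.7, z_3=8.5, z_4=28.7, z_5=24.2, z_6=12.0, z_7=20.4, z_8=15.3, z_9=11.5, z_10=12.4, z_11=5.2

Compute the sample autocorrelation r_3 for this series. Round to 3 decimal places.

0.381

Mean z̄ = (22.1 + 23.7 + 8.5 + 28.7 + 24.2 + 12.0 + 20.4 + 15.3 + 11.5 + 12.4 + 5.2)/11 = 16.7273
Numerator Σ_{t=1}^{8}(z_t−z̄)(z_{t+3}−z̄) = 213.9014
Denominator Σ(z_t−z̄)² = 561.1618
r_3 = 213.9014 / 561.1618 = 0.381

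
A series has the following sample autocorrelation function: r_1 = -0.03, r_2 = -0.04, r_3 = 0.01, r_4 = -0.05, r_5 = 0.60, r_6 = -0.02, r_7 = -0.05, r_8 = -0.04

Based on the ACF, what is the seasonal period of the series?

The largest autocorrelation is r_5 = 0.60; the remaining lags stay at or below 0.01.
The dominant spike at lag 5 indicates a seasonal period of 5.

5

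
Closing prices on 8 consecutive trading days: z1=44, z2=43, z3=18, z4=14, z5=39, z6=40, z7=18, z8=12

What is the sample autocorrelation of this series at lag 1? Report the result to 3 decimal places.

Mean z̄ = (44 + 43 + 18 + 14 + 39 + 40 + 18 + 12)/8 = 28.5000
Deviations from mean: 15.5000, 14.5000, -10.5000, -14.5000, 10.5000, 11.5000, -10.5000, -16.5000
Numerator Σ_{t=1}^{7}(z_t−z̄)(z_{t+1}−z̄) = 245.7500
Denominator Σ(z_t−z̄)² = 1396.0000
r_1 = 245.7500 / 1396.0000 = 0.176

0.176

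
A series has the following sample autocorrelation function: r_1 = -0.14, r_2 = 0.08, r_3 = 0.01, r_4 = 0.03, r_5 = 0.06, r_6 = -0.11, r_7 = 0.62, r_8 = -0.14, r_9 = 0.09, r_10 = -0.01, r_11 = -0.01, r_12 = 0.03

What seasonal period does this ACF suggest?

The largest autocorrelation is r_7 = 0.62; the remaining lags stay at or below 0.09.
The dominant spike at lag 7 indicates a seasonal period of 7.

7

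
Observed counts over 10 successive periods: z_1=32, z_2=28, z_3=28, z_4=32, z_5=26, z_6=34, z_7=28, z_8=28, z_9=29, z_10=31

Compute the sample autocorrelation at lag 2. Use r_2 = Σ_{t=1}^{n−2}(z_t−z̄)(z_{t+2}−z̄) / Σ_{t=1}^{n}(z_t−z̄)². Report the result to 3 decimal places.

Mean z̄ = (32 + 28 + 28 + 32 + 26 + 34 + 28 + 28 + 29 + 31)/10 = 29.6000
Numerator Σ_{t=1}^{8}(z_t−z̄)(z_{t+2}−z̄) = 6.0800
Denominator Σ(z_t−z̄)² = 56.4000
r_2 = 6.0800 / 56.4000 = 0.108

0.108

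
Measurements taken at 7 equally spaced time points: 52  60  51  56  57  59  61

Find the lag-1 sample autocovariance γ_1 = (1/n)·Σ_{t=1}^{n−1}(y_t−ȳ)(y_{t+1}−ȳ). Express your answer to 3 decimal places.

-2.863

Mean ȳ = (52 + 60 + 51 + 56 + 57 + 59 + 61)/7 = 56.5714
Deviations: -4.5714, 3.4286, -5.5714, -0.5714, 0.4286, 2.4286, 4.4286
Σ_{t=1}^{6}(y_t−ȳ)(y_{t+1}−ȳ) = -20.0408
γ_1 = -20.0408 / 7 = -2.863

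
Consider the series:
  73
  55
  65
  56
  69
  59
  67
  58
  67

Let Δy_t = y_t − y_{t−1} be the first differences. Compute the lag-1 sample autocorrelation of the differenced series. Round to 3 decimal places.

First differences Δy: -18, 10, -9, 13, -10, 8, -9, 9
Mean of differences = -0.7500
Numerator Σ(Δy_t−Δȳ)(Δy_{t+1}−Δȳ) = -748.3125
Denominator Σ(Δy_t−Δȳ)² = 995.5000
r_1(Δy) = -748.3125 / 995.5000 = -0.752

-0.752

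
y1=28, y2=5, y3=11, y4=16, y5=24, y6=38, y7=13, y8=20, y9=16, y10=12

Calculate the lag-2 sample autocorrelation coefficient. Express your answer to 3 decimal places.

Mean ȳ = (28 + 5 + 11 + 16 + 24 + 38 + 13 + 20 + 16 + 12)/10 = 18.3000
Numerator Σ_{t=1}^{8}(y_t−ȳ)(y_{t+2}−ȳ) = -122.3800
Denominator Σ(y_t−ȳ)² = 826.1000
r_2 = -122.3800 / 826.1000 = -0.148

-0.148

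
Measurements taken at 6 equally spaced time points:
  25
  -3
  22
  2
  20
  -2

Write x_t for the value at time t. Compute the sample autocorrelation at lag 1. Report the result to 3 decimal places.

Mean x̄ = (25 − 3 + 22 + 2 + 20 − 2)/6 = 10.6667
Deviations from mean: 14.3333, -13.6667, 11.3333, -8.6667, 9.3333, -12.6667
Σ(x_t−x̄)(x_{t+1}−x̄) = (-195.8889) + (-154.8889) + (-98.2222) + (-80.8889) + (-118.2222) = -648.1111
Denominator Σ(x_t−x̄)² = 843.3333
r_1 = -648.1111 / 843.3333 = -0.769

-0.769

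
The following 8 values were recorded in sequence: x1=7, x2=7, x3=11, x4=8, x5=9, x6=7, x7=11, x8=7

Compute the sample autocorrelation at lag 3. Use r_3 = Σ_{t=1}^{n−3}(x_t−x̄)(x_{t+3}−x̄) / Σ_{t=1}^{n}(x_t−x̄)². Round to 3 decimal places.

Mean x̄ = (7 + 7 + 11 + 8 + 9 + 7 + 11 + 7)/8 = 8.3750
Deviations from mean: -1.3750, -1.3750, 2.6250, -0.3750, 0.6250, -1.3750, 2.6250, -1.3750
Numerator Σ_{t=1}^{5}(x_t−x̄)(x_{t+3}−x̄) = -5.7969
Denominator Σ(x_t−x̄)² = 21.8750
r_3 = -5.7969 / 21.8750 = -0.265

-0.265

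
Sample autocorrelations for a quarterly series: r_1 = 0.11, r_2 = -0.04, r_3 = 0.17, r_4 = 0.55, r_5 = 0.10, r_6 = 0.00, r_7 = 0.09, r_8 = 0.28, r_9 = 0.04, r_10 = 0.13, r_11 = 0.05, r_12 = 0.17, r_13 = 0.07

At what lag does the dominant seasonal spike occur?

4

The largest autocorrelation is r_4 = 0.55, with a weaker echo at lag 8 (0.28); the remaining lags stay at or below 0.17.
The dominant spike at lag 4 indicates a seasonal period of 4.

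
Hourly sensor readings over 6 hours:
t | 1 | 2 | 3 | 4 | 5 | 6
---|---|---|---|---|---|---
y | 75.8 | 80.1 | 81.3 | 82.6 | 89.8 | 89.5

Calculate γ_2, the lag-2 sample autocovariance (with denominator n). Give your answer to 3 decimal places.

Mean ȳ = (75.8 + 80.1 + 81.3 + 82.6 + 89.8 + 89.5)/6 = 83.1833
Σ_{t=1}^{4}(y_t−ȳ)(y_{t+2}−ȳ) = -0.4422
γ_2 = -0.4422 / 6 = -0.074

-0.074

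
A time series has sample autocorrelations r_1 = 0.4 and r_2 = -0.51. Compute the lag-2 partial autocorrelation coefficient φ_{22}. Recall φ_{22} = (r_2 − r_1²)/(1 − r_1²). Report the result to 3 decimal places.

-0.798

φ_{22} = (r_2 − r_1²) / (1 − r_1²)
r_1² = (0.4)² = 0.16
Numerator = -0.51 − 0.1600 = -0.6700; denominator = 1 − 0.1600 = 0.8400
φ_{22} = -0.6700 / 0.8400 = -0.798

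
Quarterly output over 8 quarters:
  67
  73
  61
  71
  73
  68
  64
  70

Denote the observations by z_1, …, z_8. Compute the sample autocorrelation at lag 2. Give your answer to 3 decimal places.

-0.263

Mean z̄ = (67 + 73 + 61 + 71 + 73 + 68 + 64 + 70)/8 = 68.3750
Deviations from mean: -1.3750, 4.6250, -7.3750, 2.6250, 4.6250, -0.3750, -4.3750, 1.6250
Numerator Σ_{t=1}^{6}(z_t−z̄)(z_{t+2}−z̄) = -33.6563
Denominator Σ(z_t−z̄)² = 127.8750
r_2 = -33.6563 / 127.8750 = -0.263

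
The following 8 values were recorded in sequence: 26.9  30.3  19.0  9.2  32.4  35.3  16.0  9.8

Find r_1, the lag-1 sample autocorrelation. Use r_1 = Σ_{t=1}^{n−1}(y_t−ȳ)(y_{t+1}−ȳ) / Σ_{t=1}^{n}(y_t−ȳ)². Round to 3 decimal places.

0.067

Mean ȳ = (26.9 + 30.3 + 19.0 + 9.2 + 32.4 + 35.3 + 16.0 + 9.8)/8 = 22.3625
Deviations from mean: 4.5375, 7.9375, -3.3625, -13.1625, 10.0375, 12.9375, -6.3625, -12.5625
Numerator Σ_{t=1}^{7}(y_t−ȳ)(y_{t+1}−ȳ) = 48.9411
Denominator Σ(y_t−ȳ)² = 734.5788
r_1 = 48.9411 / 734.5788 = 0.067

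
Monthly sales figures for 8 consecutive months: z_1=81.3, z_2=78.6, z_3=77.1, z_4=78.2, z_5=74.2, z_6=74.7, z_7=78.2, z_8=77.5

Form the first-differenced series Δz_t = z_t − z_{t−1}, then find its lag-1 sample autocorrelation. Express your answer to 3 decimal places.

-0.138

First differences Δz: -2.7, -1.5, 1.1, -4.0, 0.5, 3.5, -0.7
Mean of differences = -0.5429
Numerator Σ(Δz_t−Δz̄)(Δz_{t+1}−Δz̄) = -5.2118
Denominator Σ(Δz_t−Δz̄)² = 37.6771
r_1(Δz) = -5.2118 / 37.6771 = -0.138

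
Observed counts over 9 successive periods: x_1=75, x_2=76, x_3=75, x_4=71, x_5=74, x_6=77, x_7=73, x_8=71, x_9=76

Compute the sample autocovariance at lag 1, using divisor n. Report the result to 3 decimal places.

Mean x̄ = (75 + 76 + 75 + 71 + 74 + 77 + 73 + 71 + 76)/9 = 74.2222
Σ_{t=1}^{8}(x_t−x̄)(x_{t+1}−x̄) = -4.8272
γ_1 = -4.8272 / 9 = -0.536

-0.536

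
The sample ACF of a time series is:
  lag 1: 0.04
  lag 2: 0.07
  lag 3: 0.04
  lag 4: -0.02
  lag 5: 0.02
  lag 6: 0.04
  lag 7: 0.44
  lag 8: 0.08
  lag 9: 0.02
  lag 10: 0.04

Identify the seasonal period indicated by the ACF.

7

The largest autocorrelation is r_7 = 0.44; the remaining lags stay at or below 0.08.
The dominant spike at lag 7 indicates a seasonal period of 7.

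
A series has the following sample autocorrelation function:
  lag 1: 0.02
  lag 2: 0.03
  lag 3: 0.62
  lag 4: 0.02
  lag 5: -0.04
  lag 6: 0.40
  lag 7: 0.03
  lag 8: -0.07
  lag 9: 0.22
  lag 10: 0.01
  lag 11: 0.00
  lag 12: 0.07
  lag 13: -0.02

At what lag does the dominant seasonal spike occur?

The largest autocorrelation is r_3 = 0.62, with weaker echoes at lags 6 (0.40) and 9 (0.22); the remaining lags stay at or below 0.07.
The dominant spike at lag 3 indicates a seasonal period of 3.

3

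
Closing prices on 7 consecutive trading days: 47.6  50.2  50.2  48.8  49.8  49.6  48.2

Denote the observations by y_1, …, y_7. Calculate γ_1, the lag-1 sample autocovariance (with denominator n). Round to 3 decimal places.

Mean ȳ = (47.6 + 50.2 + 50.2 + 48.8 + 49.8 + 49.6 + 48.2)/7 = 49.2000
Deviations: -1.6000, 1.0000, 1.0000, -0.4000, 0.6000, 0.4000, -1.0000
Σ_{t=1}^{6}(y_t−ȳ)(y_{t+1}−ȳ) = -1.4000
γ_1 = -1.4000 / 7 = -0.200

-0.200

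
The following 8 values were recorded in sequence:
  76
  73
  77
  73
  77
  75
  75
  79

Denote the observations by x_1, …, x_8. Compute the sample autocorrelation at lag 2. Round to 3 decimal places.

0.267

Mean x̄ = (76 + 73 + 77 + 73 + 77 + 75 + 75 + 79)/8 = 75.6250
Numerator Σ_{t=1}^{6}(x_t−x̄)(x_{t+2}−x̄) = 7.9688
Denominator Σ(x_t−x̄)² = 29.8750
r_2 = 7.9688 / 29.8750 = 0.267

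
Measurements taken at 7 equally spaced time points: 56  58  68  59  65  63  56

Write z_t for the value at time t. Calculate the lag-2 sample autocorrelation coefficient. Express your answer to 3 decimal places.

Mean z̄ = (56 + 58 + 68 + 59 + 65 + 63 + 56)/7 = 60.7143
Σ(z_t−z̄)(z_{t+2}−z̄) = (-34.3469) + (4.6531) + (31.2245) + (-3.9184) + (-20.2041) = -22.5918
Denominator Σ(z_t−z̄)² = 131.4286
r_2 = -22.5918 / 131.4286 = -0.172

-0.172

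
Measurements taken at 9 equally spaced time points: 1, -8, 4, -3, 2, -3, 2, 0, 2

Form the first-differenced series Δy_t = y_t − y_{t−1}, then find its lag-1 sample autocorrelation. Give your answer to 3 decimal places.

First differences Δy: -9, 12, -7, 5, -5, 5, -2, 2
Mean of differences = 0.1250
Numerator Σ(Δy_t−Δȳ)(Δy_{t+1}−Δȳ) = -292.0156
Denominator Σ(Δy_t−Δȳ)² = 356.8750
r_1(Δy) = -292.0156 / 356.8750 = -0.818

-0.818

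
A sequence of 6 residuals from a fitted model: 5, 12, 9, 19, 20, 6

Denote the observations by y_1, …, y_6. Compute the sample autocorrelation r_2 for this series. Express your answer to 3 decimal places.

Mean ȳ = (5 + 12 + 9 + 19 + 20 + 6)/6 = 11.8333
Deviations from mean: -6.8333, 0.1667, -2.8333, 7.1667, 8.1667, -5.8333
Numerator Σ_{t=1}^{4}(y_t−ȳ)(y_{t+2}−ȳ) = -44.3889
Denominator Σ(y_t−ȳ)² = 206.8333
r_2 = -44.3889 / 206.8333 = -0.215

-0.215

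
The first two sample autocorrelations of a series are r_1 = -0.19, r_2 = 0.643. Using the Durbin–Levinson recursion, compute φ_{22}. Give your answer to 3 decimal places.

φ_{22} = (r_2 − r_1²) / (1 − r_1²)
r_1² = (-0.19)² = 0.0361
Numerator = 0.643 − 0.0361 = 0.6069; denominator = 1 − 0.0361 = 0.9639
φ_{22} = 0.6069 / 0.9639 = 0.630

0.630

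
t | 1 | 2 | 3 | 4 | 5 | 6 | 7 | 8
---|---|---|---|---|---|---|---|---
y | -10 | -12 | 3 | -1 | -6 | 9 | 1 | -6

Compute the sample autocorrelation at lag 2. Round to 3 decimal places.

-0.306

Mean ȳ = (-10 − 12 + 3 − 1 − 6 + 9 + 1 − 6)/8 = -2.7500
Numerator Σ_{t=1}^{6}(y_t−ȳ)(y_{t+2}−ȳ) = -106.3750
Denominator Σ(y_t−ȳ)² = 347.5000
r_2 = -106.3750 / 347.5000 = -0.306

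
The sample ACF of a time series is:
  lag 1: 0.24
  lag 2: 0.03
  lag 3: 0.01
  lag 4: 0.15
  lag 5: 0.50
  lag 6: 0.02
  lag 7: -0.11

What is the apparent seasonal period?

5

The largest autocorrelation is r_5 = 0.50; the remaining lags stay at or below 0.24. The elevated value at lag 1 (0.24), dropping to 0.03 at lag 2, reflects decaying short-term dependence rather than seasonality.
The dominant spike at lag 5 indicates a seasonal period of 5.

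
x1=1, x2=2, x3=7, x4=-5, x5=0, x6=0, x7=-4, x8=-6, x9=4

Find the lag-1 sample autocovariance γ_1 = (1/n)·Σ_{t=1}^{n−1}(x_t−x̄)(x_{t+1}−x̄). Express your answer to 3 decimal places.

-2.187

Mean x̄ = (1 + 2 + 7 − 5 + 0 + 0 − 4 − 6 + 4)/9 = -0.1111
Σ_{t=1}^{8}(x_t−x̄)(x_{t+1}−x̄) = -19.6790
γ_1 = -19.6790 / 9 = -2.187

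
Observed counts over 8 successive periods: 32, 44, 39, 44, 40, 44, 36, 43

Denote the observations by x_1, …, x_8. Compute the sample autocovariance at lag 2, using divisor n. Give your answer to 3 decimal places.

Mean x̄ = (32 + 44 + 39 + 44 + 40 + 44 + 36 + 43)/8 = 40.2500
Σ_{t=1}^{6}(x_t−x̄)(x_{t+2}−x̄) = 50.1250
γ_2 = 50.1250 / 8 = 6.266

6.266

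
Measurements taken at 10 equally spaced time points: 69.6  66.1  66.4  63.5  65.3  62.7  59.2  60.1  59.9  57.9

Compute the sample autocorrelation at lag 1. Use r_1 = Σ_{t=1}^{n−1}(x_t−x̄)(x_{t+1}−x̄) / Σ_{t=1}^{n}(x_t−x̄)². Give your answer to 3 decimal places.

0.545

Mean x̄ = (69.6 + 66.1 + 66.4 + 63.5 + 65.3 + 62.7 + 59.2 + 60.1 + 59.9 + 57.9)/10 = 63.0700
Numerator Σ_{t=1}^{9}(x_t−x̄)(x_{t+1}−x̄) = 70.1711
Denominator Σ(x_t−x̄)² = 128.7810
r_1 = 70.1711 / 128.7810 = 0.545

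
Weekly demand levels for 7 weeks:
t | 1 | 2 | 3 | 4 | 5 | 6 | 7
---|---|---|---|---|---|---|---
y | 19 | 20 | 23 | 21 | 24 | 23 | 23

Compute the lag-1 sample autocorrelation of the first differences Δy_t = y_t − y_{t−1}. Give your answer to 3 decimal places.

First differences Δy: 1, 3, -2, 3, -1, 0
Mean of differences = 0.6667
Numerator Σ(Δy_t−Δȳ)(Δy_{t+1}−Δȳ) = -14.4444
Denominator Σ(Δy_t−Δȳ)² = 21.3333
r_1(Δy) = -14.4444 / 21.3333 = -0.677

-0.677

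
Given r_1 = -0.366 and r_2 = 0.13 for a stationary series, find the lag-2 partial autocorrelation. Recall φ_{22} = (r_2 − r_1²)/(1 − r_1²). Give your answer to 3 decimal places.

-0.005

φ_{22} = (r_2 − r_1²) / (1 − r_1²)
r_1² = (-0.366)² = 0.133956
Numerator = 0.13 − 0.1340 = -0.0040; denominator = 1 − 0.1340 = 0.8660
φ_{22} = -0.0040 / 0.8660 = -0.005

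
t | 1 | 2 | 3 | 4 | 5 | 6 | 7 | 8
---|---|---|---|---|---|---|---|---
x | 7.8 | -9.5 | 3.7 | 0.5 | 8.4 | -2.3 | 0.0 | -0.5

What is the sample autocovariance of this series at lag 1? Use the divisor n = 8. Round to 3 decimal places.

-15.544

Mean x̄ = (7.8 − 9.5 + 3.7 + 0.5 + 8.4 − 2.3 + 0.0 − 0.5)/8 = 1.0125
Deviations: 6.7875, -10.5125, 2.6875, -0.5125, 7.3875, -3.3125, -1.0125, -1.5125
Σ_{t=1}^{7}(x_t−x̄)(x_{t+1}−x̄) = -124.3552
γ_1 = -124.3552 / 8 = -15.544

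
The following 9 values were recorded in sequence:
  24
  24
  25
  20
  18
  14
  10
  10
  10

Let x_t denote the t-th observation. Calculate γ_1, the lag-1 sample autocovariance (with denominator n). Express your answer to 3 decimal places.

Mean x̄ = (24 + 24 + 25 + 20 + 18 + 14 + 10 + 10 + 10)/9 = 17.2222
Σ_{t=1}^{8}(x_t−x̄)(x_{t+1}−x̄) = 247.5062
γ_1 = 247.5062 / 9 = 27.501

27.501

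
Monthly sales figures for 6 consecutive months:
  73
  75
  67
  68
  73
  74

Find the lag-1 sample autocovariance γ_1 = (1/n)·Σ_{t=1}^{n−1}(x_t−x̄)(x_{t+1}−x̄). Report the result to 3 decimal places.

0.704

Mean x̄ = (73 + 75 + 67 + 68 + 73 + 74)/6 = 71.6667
Σ_{t=1}^{5}(x_t−x̄)(x_{t+1}−x̄) = 4.2222
γ_1 = 4.2222 / 6 = 0.704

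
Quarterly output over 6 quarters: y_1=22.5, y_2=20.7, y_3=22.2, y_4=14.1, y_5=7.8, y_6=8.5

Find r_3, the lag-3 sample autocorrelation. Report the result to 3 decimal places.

-0.424

Mean ȳ = (22.5 + 20.7 + 22.2 + 14.1 + 7.8 + 8.5)/6 = 15.9667
Σ(y_t−ȳ)(y_{t+3}−ȳ) = (-12.1956) + (-38.6556) + (-46.5422) = -97.3933
Denominator Σ(y_t−ȳ)² = 229.8733
r_3 = -97.3933 / 229.8733 = -0.424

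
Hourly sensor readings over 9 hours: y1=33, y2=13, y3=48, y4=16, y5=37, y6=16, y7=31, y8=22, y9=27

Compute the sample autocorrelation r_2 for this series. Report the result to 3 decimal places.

Mean ȳ = (33 + 13 + 48 + 16 + 37 + 16 + 31 + 22 + 27)/9 = 27.0000
Σ(y_t−ȳ)(y_{t+2}−ȳ) = (126.0000) + (154.0000) + (210.0000) + (121.0000) + (40.0000) + (55.0000) + (0.0000) = 706.0000
Denominator Σ(y_t−ȳ)² = 1056.0000
r_2 = 706.0000 / 1056.0000 = 0.669

0.669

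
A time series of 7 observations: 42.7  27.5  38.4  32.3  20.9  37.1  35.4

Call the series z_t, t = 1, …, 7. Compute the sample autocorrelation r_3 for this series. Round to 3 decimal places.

0.249

Mean z̄ = (42.7 + 27.5 + 38.4 + 32.3 + 20.9 + 37.1 + 35.4)/7 = 33.4714
Numerator Σ_{t=1}^{4}(z_t−z̄)(z_{t+3}−z̄) = 79.8833
Denominator Σ(z_t−z̄)² = 321.4143
r_3 = 79.8833 / 321.4143 = 0.249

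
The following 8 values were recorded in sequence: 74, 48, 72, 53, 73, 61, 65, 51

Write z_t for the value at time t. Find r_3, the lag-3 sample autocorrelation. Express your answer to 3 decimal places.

-0.544

Mean z̄ = (74 + 48 + 72 + 53 + 73 + 61 + 65 + 51)/8 = 62.1250
Deviations from mean: 11.8750, -14.1250, 9.8750, -9.1250, 10.8750, -1.1250, 2.8750, -11.1250
Numerator Σ_{t=1}^{5}(z_t−z̄)(z_{t+3}−z̄) = -420.2969
Denominator Σ(z_t−z̄)² = 772.8750
r_3 = -420.2969 / 772.8750 = -0.544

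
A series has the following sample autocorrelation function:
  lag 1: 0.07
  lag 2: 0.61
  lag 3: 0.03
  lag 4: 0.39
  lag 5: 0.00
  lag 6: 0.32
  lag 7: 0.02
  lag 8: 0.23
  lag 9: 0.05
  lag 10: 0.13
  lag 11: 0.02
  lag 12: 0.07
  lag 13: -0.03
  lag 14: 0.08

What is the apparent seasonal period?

The largest autocorrelation is r_2 = 0.61, with weaker echoes at lags 4 (0.39), 6 (0.32) and 8 (0.23); the remaining lags stay at or below 0.13.
The dominant spike at lag 2 indicates a seasonal period of 2.

2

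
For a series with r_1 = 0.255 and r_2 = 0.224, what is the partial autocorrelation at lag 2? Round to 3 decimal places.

φ_{22} = (r_2 − r_1²) / (1 − r_1²)
r_1² = (0.255)² = 0.065025
Numerator = 0.224 − 0.0650 = 0.1590; denominator = 1 − 0.0650 = 0.9350
φ_{22} = 0.1590 / 0.9350 = 0.170

0.170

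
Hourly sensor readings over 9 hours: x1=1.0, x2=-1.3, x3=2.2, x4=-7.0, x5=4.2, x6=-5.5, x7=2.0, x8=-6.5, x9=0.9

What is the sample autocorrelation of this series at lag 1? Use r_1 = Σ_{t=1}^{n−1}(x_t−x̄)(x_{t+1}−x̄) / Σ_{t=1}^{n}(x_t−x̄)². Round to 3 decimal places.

-0.829

Mean x̄ = (1.0 − 1.3 + 2.2 − 7.0 + 4.2 − 5.5 + 2.0 − 6.5 + 0.9)/9 = -1.1111
Numerator Σ_{t=1}^{8}(x_t−x̄)(x_{t+1}−x̄) = -116.3668
Denominator Σ(x_t−x̄)² = 140.3689
r_1 = -116.3668 / 140.3689 = -0.829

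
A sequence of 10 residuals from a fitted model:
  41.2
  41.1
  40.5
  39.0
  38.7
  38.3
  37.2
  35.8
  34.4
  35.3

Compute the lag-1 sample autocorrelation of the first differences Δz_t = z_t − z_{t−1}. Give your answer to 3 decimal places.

-0.124

First differences Δz: -0.1, -0.6, -1.5, -0.3, -0.4, -1.1, -1.4, -1.4, 0.9
Mean of differences = -0.6556
Numerator Σ(Δz_t−Δz̄)(Δz_{t+1}−Δz̄) = -0.6120
Denominator Σ(Δz_t−Δz̄)² = 4.9422
r_1(Δz) = -0.6120 / 4.9422 = -0.124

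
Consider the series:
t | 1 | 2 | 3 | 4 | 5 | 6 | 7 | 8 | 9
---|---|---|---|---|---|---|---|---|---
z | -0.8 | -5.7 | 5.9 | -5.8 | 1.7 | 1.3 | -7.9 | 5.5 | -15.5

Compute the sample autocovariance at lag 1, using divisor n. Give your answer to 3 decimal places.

Mean z̄ = (-0.8 − 5.7 + 5.9 − 5.8 + 1.7 + 1.3 − 7.9 + 5.5 − 15.5)/9 = -2.3667
Σ_{t=1}^{8}(z_t−z̄)(z_{t+1}−z̄) = -227.3444
γ_1 = -227.3444 / 9 = -25.260

-25.260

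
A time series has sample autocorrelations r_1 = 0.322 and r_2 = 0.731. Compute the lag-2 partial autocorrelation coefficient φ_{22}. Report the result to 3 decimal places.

0.700

φ_{22} = (r_2 − r_1²) / (1 − r_1²)
r_1² = (0.322)² = 0.103684
Numerator = 0.731 − 0.1037 = 0.6273; denominator = 1 − 0.1037 = 0.8963
φ_{22} = 0.6273 / 0.8963 = 0.700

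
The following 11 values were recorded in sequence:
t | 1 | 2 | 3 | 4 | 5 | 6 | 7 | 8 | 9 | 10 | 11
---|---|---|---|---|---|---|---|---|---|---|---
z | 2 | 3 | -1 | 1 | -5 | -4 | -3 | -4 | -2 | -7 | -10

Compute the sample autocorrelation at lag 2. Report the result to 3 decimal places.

0.151

Mean z̄ = (2 + 3 − 1 + 1 − 5 − 4 − 3 − 4 − 2 − 7 − 10)/11 = -2.7273
Numerator Σ_{t=1}^{9}(z_t−z̄)(z_{t+2}−z̄) = 23.0331
Denominator Σ(z_t−z̄)² = 152.1818
r_2 = 23.0331 / 152.1818 = 0.151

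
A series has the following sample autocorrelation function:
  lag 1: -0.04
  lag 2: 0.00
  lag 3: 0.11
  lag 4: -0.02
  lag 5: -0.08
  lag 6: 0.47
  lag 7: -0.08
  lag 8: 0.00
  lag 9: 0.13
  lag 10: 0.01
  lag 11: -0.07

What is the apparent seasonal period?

The largest autocorrelation is r_6 = 0.47; the remaining lags stay at or below 0.13.
The dominant spike at lag 6 indicates a seasonal period of 6.

6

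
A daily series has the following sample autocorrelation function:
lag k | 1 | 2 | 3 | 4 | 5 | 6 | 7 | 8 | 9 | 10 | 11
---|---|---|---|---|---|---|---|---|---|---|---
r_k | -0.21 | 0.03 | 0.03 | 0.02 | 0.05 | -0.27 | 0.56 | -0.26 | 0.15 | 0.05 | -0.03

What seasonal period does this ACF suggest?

The largest autocorrelation is r_7 = 0.56; the remaining lags stay at or below 0.15.
The dominant spike at lag 7 indicates a seasonal period of 7.

7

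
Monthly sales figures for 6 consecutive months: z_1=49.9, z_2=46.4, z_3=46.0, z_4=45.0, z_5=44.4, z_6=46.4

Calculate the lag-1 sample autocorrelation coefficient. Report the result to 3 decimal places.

0.173

Mean z̄ = (49.9 + 46.4 + 46.0 + 45.0 + 44.4 + 46.4)/6 = 46.3500
Deviations from mean: 3.5500, 0.0500, -0.3500, -1.3500, -1.9500, 0.0500
Numerator Σ_{t=1}^{5}(z_t−z̄)(z_{t+1}−z̄) = 3.1675
Denominator Σ(z_t−z̄)² = 18.3550
r_1 = 3.1675 / 18.3550 = 0.173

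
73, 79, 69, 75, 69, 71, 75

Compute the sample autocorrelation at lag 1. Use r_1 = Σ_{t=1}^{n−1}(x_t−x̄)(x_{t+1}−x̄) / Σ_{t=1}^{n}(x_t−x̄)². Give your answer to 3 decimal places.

-0.450

Mean x̄ = (73 + 79 + 69 + 75 + 69 + 71 + 75)/7 = 73.0000
Deviations from mean: 0.0000, 6.0000, -4.0000, 2.0000, -4.0000, -2.0000, 2.0000
Numerator Σ_{t=1}^{6}(x_t−x̄)(x_{t+1}−x̄) = -36.0000
Denominator Σ(x_t−x̄)² = 80.0000
r_1 = -36.0000 / 80.0000 = -0.450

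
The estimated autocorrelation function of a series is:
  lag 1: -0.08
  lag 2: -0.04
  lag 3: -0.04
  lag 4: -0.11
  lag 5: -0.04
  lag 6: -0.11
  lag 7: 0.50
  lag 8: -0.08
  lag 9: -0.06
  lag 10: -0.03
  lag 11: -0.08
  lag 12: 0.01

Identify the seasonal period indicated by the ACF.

7

The largest autocorrelation is r_7 = 0.50; the remaining lags stay at or below 0.01.
The dominant spike at lag 7 indicates a seasonal period of 7.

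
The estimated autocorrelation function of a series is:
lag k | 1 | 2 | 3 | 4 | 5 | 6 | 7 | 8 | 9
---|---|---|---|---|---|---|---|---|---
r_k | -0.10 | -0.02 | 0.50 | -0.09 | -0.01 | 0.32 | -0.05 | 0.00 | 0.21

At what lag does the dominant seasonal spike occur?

The largest autocorrelation is r_3 = 0.50, with weaker echoes at lags 6 (0.32) and 9 (0.21); the remaining lags stay at or below 0.00.
The dominant spike at lag 3 indicates a seasonal period of 3.

3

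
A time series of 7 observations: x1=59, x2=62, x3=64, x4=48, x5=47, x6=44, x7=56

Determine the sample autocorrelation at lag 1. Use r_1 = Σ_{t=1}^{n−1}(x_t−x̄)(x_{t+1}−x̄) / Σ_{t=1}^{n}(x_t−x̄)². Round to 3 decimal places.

Mean x̄ = (59 + 62 + 64 + 48 + 47 + 44 + 56)/7 = 54.2857
Deviations from mean: 4.7143, 7.7143, 9.7143, -6.2857, -7.2857, -10.2857, 1.7143
Σ(x_t−x̄)(x_{t+1}−x̄) = (36.3673) + (74.9388) + (-61.0612) + (45.7959) + (74.9388) + (-17.6327) = 153.3469
Denominator Σ(x_t−x̄)² = 377.4286
r_1 = 153.3469 / 377.4286 = 0.406

0.406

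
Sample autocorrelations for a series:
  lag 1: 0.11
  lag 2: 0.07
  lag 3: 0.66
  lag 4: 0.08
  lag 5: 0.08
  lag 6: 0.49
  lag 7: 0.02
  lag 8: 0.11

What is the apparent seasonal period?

3

The largest autocorrelation is r_3 = 0.66, with a weaker echo at lag 6 (0.49); the remaining lags stay at or below 0.11.
The dominant spike at lag 3 indicates a seasonal period of 3.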